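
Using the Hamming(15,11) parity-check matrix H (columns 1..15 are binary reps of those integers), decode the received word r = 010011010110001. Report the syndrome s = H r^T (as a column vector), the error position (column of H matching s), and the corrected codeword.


s = (0, 1, 1, 1)^T, error position = 7, corrected codeword c = 010011110110001

Compute s = H r^T mod 2 one row at a time:
  s_1 = 1 + 0 + 1 + 1 + 0 + 0 + 0 + 1 = 4 ≡ 0 (mod 2).
  s_2 = 0 + 1 + 1 + 0 + 0 + 0 + 0 + 1 = 3 ≡ 1 (mod 2).
  s_3 = 1 + 0 + 1 + 0 + 1 + 1 + 0 + 1 = 5 ≡ 1 (mod 2).
  s_4 = 0 + 0 + 1 + 0 + 0 + 1 + 0 + 1 = 3 ≡ 1 (mod 2).
s = (0, 1, 1, 1)^T — this equals column 7 of H (binary 0111), so error is at position 7.
Correct: flip bit 7 of r = 010011010110001 to get c = 010011110110001.


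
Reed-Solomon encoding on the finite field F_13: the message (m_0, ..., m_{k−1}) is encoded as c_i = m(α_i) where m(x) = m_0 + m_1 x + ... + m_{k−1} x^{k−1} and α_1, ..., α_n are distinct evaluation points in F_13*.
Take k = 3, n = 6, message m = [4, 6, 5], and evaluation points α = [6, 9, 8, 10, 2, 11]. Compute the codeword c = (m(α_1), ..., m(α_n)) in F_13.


c = [12, 8, 8, 5, 10, 12]

Message polynomial: m(x) = 4 + 6·x + 5·x^2 (mod 13).
For each evaluation point α_i, compute m(α_i) mod 13:
  α_1 = 6: Horner steps 5 → 10 → 12, so m(6) = 12.
  α_2 = 9: Horner steps 5 → 12 → 8, so m(9) = 8.
  α_3 = 8: Horner steps 5 → 7 → 8, so m(8) = 8.
  α_4 = 10: Horner steps 5 → 4 → 5, so m(10) = 5.
  α_5 = 2: Horner steps 5 → 3 → 10, so m(2) = 10.
  α_6 = 11: Horner steps 5 → 9 → 12, so m(11) = 12.
Codeword c = [12, 8, 8, 5, 10, 12] ∈ F_13^6.


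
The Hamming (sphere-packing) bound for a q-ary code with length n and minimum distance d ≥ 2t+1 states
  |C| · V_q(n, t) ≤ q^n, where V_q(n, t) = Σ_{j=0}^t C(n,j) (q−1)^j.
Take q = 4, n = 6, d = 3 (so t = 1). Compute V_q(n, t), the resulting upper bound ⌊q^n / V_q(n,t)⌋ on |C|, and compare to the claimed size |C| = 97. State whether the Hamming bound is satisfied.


V_q(n, t) = 19, q^n = 4096, Hamming bound = 215, |C| = 97 ≤ bound (satisfied).

Step 1: Compute V_q(n, t) = Σ_{j=0}^1 C(n, j) (q−1)^j.
  j = 0: C(6,0)·(3)^0 = 1·1 = 1.
  j = 1: C(6,1)·(3)^1 = 6·3 = 18.
  V_q(n, t) = 1 + 18 = 19.
Step 2: q^n = 4^6 = 4096.
Step 3: Hamming bound ⌊q^n / V_q(n,t)⌋ = ⌊4096/19⌋ = 215.
Step 4: Compare |C| = 97 to 215: satisfied.
The claimed |C| lies below the Hamming bound.


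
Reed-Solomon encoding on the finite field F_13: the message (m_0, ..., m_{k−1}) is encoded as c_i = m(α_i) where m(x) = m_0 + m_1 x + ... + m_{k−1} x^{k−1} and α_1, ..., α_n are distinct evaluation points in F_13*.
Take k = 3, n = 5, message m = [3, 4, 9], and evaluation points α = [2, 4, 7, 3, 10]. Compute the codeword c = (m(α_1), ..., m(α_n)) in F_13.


c = [8, 7, 4, 5, 7]

Message polynomial: m(x) = 3 + 4·x + 9·x^2 (mod 13).
For each evaluation point α_i, compute m(α_i) mod 13:
  α_1 = 2: Horner steps 9 → 9 → 8, so m(2) = 8.
  α_2 = 4: Horner steps 9 → 1 → 7, so m(4) = 7.
  α_3 = 7: Horner steps 9 → 2 → 4, so m(7) = 4.
  α_4 = 3: Horner steps 9 → 5 → 5, so m(3) = 5.
  α_5 = 10: Horner steps 9 → 3 → 7, so m(10) = 7.
Codeword c = [8, 7, 4, 5, 7] ∈ F_13^5.


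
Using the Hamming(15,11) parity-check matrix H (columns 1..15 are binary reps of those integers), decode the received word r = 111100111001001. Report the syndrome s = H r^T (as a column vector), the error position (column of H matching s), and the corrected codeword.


s = (0, 0, 0, 1)^T, error position = 1, corrected codeword c = 011100111001001

Compute s = H r^T mod 2 one row at a time:
  s_1 = 1 + 1 + 0 + 0 + 1 + 0 + 0 + 1 = 4 ≡ 0 (mod 2).
  s_2 = 1 + 0 + 0 + 1 + 1 + 0 + 0 + 1 = 4 ≡ 0 (mod 2).
  s_3 = 1 + 1 + 0 + 1 + 0 + 0 + 0 + 1 = 4 ≡ 0 (mod 2).
  s_4 = 1 + 1 + 0 + 1 + 1 + 0 + 0 + 1 = 5 ≡ 1 (mod 2).
s = (0, 0, 0, 1)^T — this equals column 1 of H (binary 0001), so error is at position 1.
Correct: flip bit 1 of r = 111100111001001 to get c = 011100111001001.


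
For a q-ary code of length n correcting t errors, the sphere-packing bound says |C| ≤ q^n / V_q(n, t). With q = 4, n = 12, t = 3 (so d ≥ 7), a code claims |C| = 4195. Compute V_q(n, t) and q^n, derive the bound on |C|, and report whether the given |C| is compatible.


V_q(n, t) = 6571, q^n = 16777216, Hamming bound = 2553, |C| = 4195 > bound (violated).

Step 1: Compute V_q(n, t) = Σ_{j=0}^3 C(n, j) (q−1)^j.
  j = 0: C(12,0)·(3)^0 = 1·1 = 1.
  j = 1: C(12,1)·(3)^1 = 12·3 = 36.
  j = 2: C(12,2)·(3)^2 = 66·9 = 594.
  j = 3: C(12,3)·(3)^3 = 220·27 = 5940.
  V_q(n, t) = 1 + 36 + 594 + 5940 = 6571.
Step 2: q^n = 4^12 = 16777216.
Step 3: Hamming bound ⌊q^n / V_q(n,t)⌋ = ⌊16777216/6571⌋ = 2553.
Step 4: Compare |C| = 4195 to 2553: violated.
The claimed |C| lies above the Hamming bound, so no 4-ary code of length 12 with d ≥ 7 can have 4195 codewords.


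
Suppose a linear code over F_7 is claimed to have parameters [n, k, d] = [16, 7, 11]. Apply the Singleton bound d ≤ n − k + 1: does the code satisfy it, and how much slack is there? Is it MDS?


Singleton RHS = n − k + 1 = 10, slack = -1, bound violated (no such code; not MDS).

Singleton bound: d ≤ n − k + 1.
Here n = 16, k = 7, so n − k + 1 = 10.
Given d = 11, check d ≤ 10: NO.
Slack = (n − k + 1) − d = -1.
The slack is negative: d = 11 exceeds n − k + 1 = 10 by 1, so the Singleton bound is violated and no linear [16, 7, 11]_7 code can exist. In particular it is not MDS (MDS requires d = n − k + 1 exactly).
Description: the claimed parameters are [16, 7, 11]_7; such a code would be impossible (violates the Singleton bound).


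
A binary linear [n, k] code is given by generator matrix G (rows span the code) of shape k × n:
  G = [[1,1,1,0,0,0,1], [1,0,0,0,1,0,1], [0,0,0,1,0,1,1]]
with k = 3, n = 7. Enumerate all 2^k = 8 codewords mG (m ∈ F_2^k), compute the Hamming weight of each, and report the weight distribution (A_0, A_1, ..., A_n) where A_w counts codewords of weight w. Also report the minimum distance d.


Weight distribution: A_0 = 1, A_3 = 3, A_4 = 2, A_5 = 1, A_6 = 1. Minimum distance d = 3.

Enumerate all 2^3 = 8 messages m ∈ F_2^3.
For each, compute codeword c = mG in F_2^7, then tally its weight.
  m = 000 → c = 0000000, weight = 0.
  m = 100 → c = 1110001, weight = 4.
  m = 010 → c = 1000101, weight = 3.
  m = 110 → c = 0110100, weight = 3.
  m = 001 → c = 0001011, weight = 3.
  m = 101 → c = 1111010, weight = 5.
  m = 011 → c = 1001110, weight = 4.
  m = 111 → c = 0111111, weight = 6.
Tally weights:
  weight 0: 1 codewords.
  weight 3: 3 codewords.
  weight 4: 2 codewords.
  weight 5: 1 codewords.
  weight 6: 1 codewords.
Minimum distance d = smallest w > 0 with A_w > 0 = 3.
Sanity: Σ A_w = 8 = 2^3 = 8 ✓.


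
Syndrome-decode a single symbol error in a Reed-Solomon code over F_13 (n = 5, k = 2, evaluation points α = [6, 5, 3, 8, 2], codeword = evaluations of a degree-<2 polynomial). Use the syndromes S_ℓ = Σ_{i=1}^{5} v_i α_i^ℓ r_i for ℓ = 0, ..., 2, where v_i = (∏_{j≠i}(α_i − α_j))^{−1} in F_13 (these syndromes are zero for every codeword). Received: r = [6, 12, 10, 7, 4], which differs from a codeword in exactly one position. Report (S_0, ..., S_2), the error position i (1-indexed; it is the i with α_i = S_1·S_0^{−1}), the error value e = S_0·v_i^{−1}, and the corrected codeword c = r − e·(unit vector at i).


S = (10, 4, 12), error at position 3, error magnitude e = 12, c = [6, 12, 11, 7, 4].

Step 1: column multipliers v_i = (∏_{j≠i}(α_i − α_j))^{−1} mod 13.
  i = 1 (α = 6): (6−5)(6−3)(6−8)(6−2) = 1·3·(−2)·4 = −24 ≡ 2, so v_1 = 2^{−1} = 7 (mod 13).
  i = 2 (α = 5): (5−6)(5−3)(5−8)(5−2) = (−1)·2·(−3)·3 = 18 ≡ 5, so v_2 = 5^{−1} = 8 (mod 13).
  i = 3 (α = 3): (3−6)(3−5)(3−8)(3−2) = (−3)·(−2)·(−5)·1 = −30 ≡ 9, so v_3 = 9^{−1} = 3 (mod 13).
  i = 4 (α = 8): (8−6)(8−5)(8−3)(8−2) = 2·3·5·6 = 180 ≡ 11, so v_4 = 11^{−1} = 6 (mod 13).
  i = 5 (α = 2): (2−6)(2−5)(2−3)(2−8) = (−4)·(−3)·(−1)·(−6) = 72 ≡ 7, so v_5 = 7^{−1} = 2 (mod 13).
  v = [7, 8, 3, 6, 2].
Step 2: syndromes of r = [6, 12, 10, 7, 4] (all sums mod 13).
  S_0 = Σ v_i r_i = 7·6 + 8·12 + 3·10 + 6·7 + 2·4 = 218 ≡ 10.
  S_1 = Σ v_i α_i r_i = 7·6·6 + 8·5·12 + 3·3·10 + 6·8·7 + 2·2·4 = 1174 ≡ 4.
  α_i^2 mod 13 = [10, 12, 9, 12, 4].
  S_2 = Σ v_i α_i^2 r_i = 7·10·6 + 8·12·12 + 3·9·10 + 6·12·7 + 2·4·4 = 2378 ≡ 12.
  S = (10, 4, 12) ≠ 0, so r is not a codeword (an error is present).
Step 3: locate the error. For a single error e at position i, S_ℓ = v_i·e·α_i^ℓ, so α_err = S_1/S_0.
  S_0^{−1} = 10^{−1} = 4 (mod 13), so α_err = 4·4 = 16 ≡ 3 = α_3. Error position i = 3.
  Consistency check: S_2/S_1 = 12·10 = 120 ≡ 3 = α_err ✓ (single-error assumption holds).
Step 4: error magnitude e = S_0/v_3 = S_0·∏_{j≠3}(α_3 − α_j) = 10·9 = 90 ≡ 12 (mod 13).
Step 5: correct position 3: c_3 = r_3 − e = 10 − 12 ≡ 11 (mod 13). Hence c = [6, 12, 11, 7, 4].
  Check: interpolating c through the α_i gives m(x) = 3 + 7·x (degree < 2) with m(α_i) = c_i for every i, so c is indeed a codeword.


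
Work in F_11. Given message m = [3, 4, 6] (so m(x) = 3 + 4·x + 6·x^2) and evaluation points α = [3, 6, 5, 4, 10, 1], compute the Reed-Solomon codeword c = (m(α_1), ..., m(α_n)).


c = [3, 1, 8, 5, 5, 2]

Message polynomial: m(x) = 3 + 4·x + 6·x^2 (mod 11).
For each evaluation point α_i, compute m(α_i) mod 11:
  α_1 = 3: Horner steps 6 → 0 → 3, so m(3) = 3.
  α_2 = 6: Horner steps 6 → 7 → 1, so m(6) = 1.
  α_3 = 5: Horner steps 6 → 1 → 8, so m(5) = 8.
  α_4 = 4: Horner steps 6 → 6 → 5, so m(4) = 5.
  α_5 = 10: Horner steps 6 → 9 → 5, so m(10) = 5.
  α_6 = 1: Horner steps 6 → 10 → 2, so m(1) = 2.
Codeword c = [3, 1, 8, 5, 5, 2] ∈ F_11^6.


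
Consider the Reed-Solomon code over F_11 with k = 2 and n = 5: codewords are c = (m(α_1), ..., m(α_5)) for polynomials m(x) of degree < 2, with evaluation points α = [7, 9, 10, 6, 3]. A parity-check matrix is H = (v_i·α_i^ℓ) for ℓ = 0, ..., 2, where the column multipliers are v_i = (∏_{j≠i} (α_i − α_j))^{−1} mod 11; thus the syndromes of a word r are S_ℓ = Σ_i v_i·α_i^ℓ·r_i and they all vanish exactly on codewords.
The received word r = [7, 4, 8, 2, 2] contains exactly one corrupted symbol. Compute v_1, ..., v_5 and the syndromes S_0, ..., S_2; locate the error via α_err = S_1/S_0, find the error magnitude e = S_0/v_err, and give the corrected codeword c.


S = (4, 2, 1), error at position 4, error magnitude e = 10, c = [7, 4, 8, 3, 2].

Step 1: column multipliers v_i = (∏_{j≠i}(α_i − α_j))^{−1} mod 11.
  i = 1 (α = 7): (7−9)(7−10)(7−6)(7−3) = (−2)·(−3)·1·4 = 24 ≡ 2, so v_1 = 2^{−1} = 6 (mod 11).
  i = 2 (α = 9): (9−7)(9−10)(9−6)(9−3) = 2·(−1)·3·6 = −36 ≡ 8, so v_2 = 8^{−1} = 7 (mod 11).
  i = 3 (α = 10): (10−7)(10−9)(10−6)(10−3) = 3·1·4·7 = 84 ≡ 7, so v_3 = 7^{−1} = 8 (mod 11).
  i = 4 (α = 6): (6−7)(6−9)(6−10)(6−3) = (−1)·(−3)·(−4)·3 = −36 ≡ 8, so v_4 = 8^{−1} = 7 (mod 11).
  i = 5 (α = 3): (3−7)(3−9)(3−10)(3−6) = (−4)·(−6)·(−7)·(−3) = 504 ≡ 9, so v_5 = 9^{−1} = 5 (mod 11).
  v = [6, 7, 8, 7, 5].
Step 2: syndromes of r = [7, 4, 8, 2, 2] (all sums mod 11).
  S_0 = Σ v_i r_i = 6·7 + 7·4 + 8·8 + 7·2 + 5·2 = 158 ≡ 4.
  S_1 = Σ v_i α_i r_i = 6·7·7 + 7·9·4 + 8·10·8 + 7·6·2 + 5·3·2 = 1300 ≡ 2.
  α_i^2 mod 11 = [5, 4, 1, 3, 9].
  S_2 = Σ v_i α_i^2 r_i = 6·5·7 + 7·4·4 + 8·1·8 + 7·3·2 + 5·9·2 = 518 ≡ 1.
  S = (4, 2, 1) ≠ 0, so r is not a codeword (an error is present).
Step 3: locate the error. For a single error e at position i, S_ℓ = v_i·e·α_i^ℓ, so α_err = S_1/S_0.
  S_0^{−1} = 4^{−1} = 3 (mod 11), so α_err = 2·3 = 6 ≡ 6 = α_4. Error position i = 4.
  Consistency check: S_2/S_1 = 1·6 = 6 ≡ 6 = α_err ✓ (single-error assumption holds).
Step 4: error magnitude e = S_0/v_4 = S_0·∏_{j≠4}(α_4 − α_j) = 4·8 = 32 ≡ 10 (mod 11).
Step 5: correct position 4: c_4 = r_4 − e = 2 − 10 ≡ 3 (mod 11). Hence c = [7, 4, 8, 3, 2].
  Check: interpolating c through the α_i gives m(x) = 1 + 4·x (degree < 2) with m(α_i) = c_i for every i, so c is indeed a codeword.


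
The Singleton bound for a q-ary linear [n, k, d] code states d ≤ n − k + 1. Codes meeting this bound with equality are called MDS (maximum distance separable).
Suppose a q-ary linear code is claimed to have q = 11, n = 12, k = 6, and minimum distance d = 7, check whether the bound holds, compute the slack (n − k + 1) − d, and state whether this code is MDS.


Singleton RHS = n − k + 1 = 7, slack = 0, bound satisfied, MDS.

Singleton bound: d ≤ n − k + 1.
Here n = 12, k = 6, so n − k + 1 = 7.
Given d = 7, check d ≤ 7: YES.
Slack = (n − k + 1) − d = 0.
The code is MDS (slack = 0).
Description: the claimed parameters are [12, 6, 7]_11; such a code would be MDS (meets Singleton bound).


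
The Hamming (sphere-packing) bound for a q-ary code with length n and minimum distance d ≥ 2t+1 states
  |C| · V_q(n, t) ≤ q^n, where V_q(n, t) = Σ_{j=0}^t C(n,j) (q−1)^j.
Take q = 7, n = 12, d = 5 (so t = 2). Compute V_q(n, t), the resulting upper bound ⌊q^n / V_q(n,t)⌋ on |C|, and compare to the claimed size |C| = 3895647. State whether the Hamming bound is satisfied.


V_q(n, t) = 2449, q^n = 13841287201, Hamming bound = 5651811, |C| = 3895647 ≤ bound (satisfied).

Step 1: Compute V_q(n, t) = Σ_{j=0}^2 C(n, j) (q−1)^j.
  j = 0: C(12,0)·(6)^0 = 1·1 = 1.
  j = 1: C(12,1)·(6)^1 = 12·6 = 72.
  j = 2: C(12,2)·(6)^2 = 66·36 = 2376.
  V_q(n, t) = 1 + 72 + 2376 = 2449.
Step 2: q^n = 7^12 = 13841287201.
Step 3: Hamming bound ⌊q^n / V_q(n,t)⌋ = ⌊13841287201/2449⌋ = 5651811.
Step 4: Compare |C| = 3895647 to 5651811: satisfied.
The claimed |C| lies below the Hamming bound.


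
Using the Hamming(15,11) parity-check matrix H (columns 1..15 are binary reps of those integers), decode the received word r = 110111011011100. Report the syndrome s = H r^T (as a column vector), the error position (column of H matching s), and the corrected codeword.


s = (1, 1, 1, 1)^T, error position = 15, corrected codeword c = 110111011011101

Compute s = H r^T mod 2 one row at a time:
  s_1 = 1 + 1 + 0 + 1 + 1 + 1 + 0 + 0 = 5 ≡ 1 (mod 2).
  s_2 = 1 + 1 + 1 + 0 + 1 + 1 + 0 + 0 = 5 ≡ 1 (mod 2).
  s_3 = 1 + 0 + 1 + 0 + 0 + 1 + 0 + 0 = 3 ≡ 1 (mod 2).
  s_4 = 1 + 0 + 1 + 0 + 1 + 1 + 1 + 0 = 5 ≡ 1 (mod 2).
s = (1, 1, 1, 1)^T — this equals column 15 of H (binary 1111), so error is at position 15.
Correct: flip bit 15 of r = 110111011011100 to get c = 110111011011101.


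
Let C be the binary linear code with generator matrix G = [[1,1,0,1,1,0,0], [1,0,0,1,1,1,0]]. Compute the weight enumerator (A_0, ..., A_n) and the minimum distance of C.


Weight distribution: A_0 = 1, A_2 = 1, A_4 = 2. Minimum distance d = 2.

Enumerate all 2^2 = 4 messages m ∈ F_2^2.
For each, compute codeword c = mG in F_2^7, then tally its weight.
  m = 00 → c = 0000000, weight = 0.
  m = 10 → c = 1101100, weight = 4.
  m = 01 → c = 1001110, weight = 4.
  m = 11 → c = 0100010, weight = 2.
Tally weights:
  weight 0: 1 codewords.
  weight 2: 1 codewords.
  weight 4: 2 codewords.
Minimum distance d = smallest w > 0 with A_w > 0 = 2.
Sanity: Σ A_w = 4 = 2^2 = 4 ✓.


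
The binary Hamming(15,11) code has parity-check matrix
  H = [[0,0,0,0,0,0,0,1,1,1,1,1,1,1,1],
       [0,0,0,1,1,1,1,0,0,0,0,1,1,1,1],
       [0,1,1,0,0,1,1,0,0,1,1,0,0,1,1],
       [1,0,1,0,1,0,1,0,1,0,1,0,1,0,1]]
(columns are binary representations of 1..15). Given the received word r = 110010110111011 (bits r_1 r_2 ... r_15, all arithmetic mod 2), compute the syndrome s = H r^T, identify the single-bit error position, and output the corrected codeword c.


s = (0, 1, 0, 1)^T, error position = 5, corrected codeword c = 110000110111011

Compute s = H r^T mod 2 one row at a time:
  s_1 = 1 + 0 + 1 + 1 + 1 + 0 + 1 + 1 = 6 ≡ 0 (mod 2).
  s_2 = 0 + 1 + 0 + 1 + 1 + 0 + 1 + 1 = 5 ≡ 1 (mod 2).
  s_3 = 1 + 0 + 0 + 1 + 1 + 1 + 1 + 1 = 6 ≡ 0 (mod 2).
  s_4 = 1 + 0 + 1 + 1 + 0 + 1 + 0 + 1 = 5 ≡ 1 (mod 2).
s = (0, 1, 0, 1)^T — this equals column 5 of H (binary 0101), so error is at position 5.
Correct: flip bit 5 of r = 110010110111011 to get c = 110000110111011.


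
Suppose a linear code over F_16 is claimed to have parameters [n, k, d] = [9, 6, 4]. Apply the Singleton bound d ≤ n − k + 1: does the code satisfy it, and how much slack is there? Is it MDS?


Singleton RHS = n − k + 1 = 4, slack = 0, bound satisfied, MDS.

Singleton bound: d ≤ n − k + 1.
Here n = 9, k = 6, so n − k + 1 = 4.
Given d = 4, check d ≤ 4: YES.
Slack = (n − k + 1) − d = 0.
The code is MDS (slack = 0).
Description: the claimed parameters are [9, 6, 4]_16; such a code would be MDS (meets Singleton bound).


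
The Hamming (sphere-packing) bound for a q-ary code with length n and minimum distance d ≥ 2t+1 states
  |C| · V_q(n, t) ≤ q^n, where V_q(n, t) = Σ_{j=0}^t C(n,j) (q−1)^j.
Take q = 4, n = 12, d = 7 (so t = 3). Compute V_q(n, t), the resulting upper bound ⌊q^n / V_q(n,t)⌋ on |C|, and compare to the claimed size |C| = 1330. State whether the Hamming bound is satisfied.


V_q(n, t) = 6571, q^n = 16777216, Hamming bound = 2553, |C| = 1330 ≤ bound (satisfied).

Step 1: Compute V_q(n, t) = Σ_{j=0}^3 C(n, j) (q−1)^j.
  j = 0: C(12,0)·(3)^0 = 1·1 = 1.
  j = 1: C(12,1)·(3)^1 = 12·3 = 36.
  j = 2: C(12,2)·(3)^2 = 66·9 = 594.
  j = 3: C(12,3)·(3)^3 = 220·27 = 5940.
  V_q(n, t) = 1 + 36 + 594 + 5940 = 6571.
Step 2: q^n = 4^12 = 16777216.
Step 3: Hamming bound ⌊q^n / V_q(n,t)⌋ = ⌊16777216/6571⌋ = 2553.
Step 4: Compare |C| = 1330 to 2553: satisfied.
The claimed |C| lies below the Hamming bound.


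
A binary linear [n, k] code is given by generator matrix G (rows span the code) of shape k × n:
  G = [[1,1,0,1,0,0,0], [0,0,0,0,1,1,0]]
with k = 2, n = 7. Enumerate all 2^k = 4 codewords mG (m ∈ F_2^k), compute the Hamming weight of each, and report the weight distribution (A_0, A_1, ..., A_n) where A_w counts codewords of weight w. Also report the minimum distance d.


Weight distribution: A_0 = 1, A_2 = 1, A_3 = 1, A_5 = 1. Minimum distance d = 2.

Enumerate all 2^2 = 4 messages m ∈ F_2^2.
For each, compute codeword c = mG in F_2^7, then tally its weight.
  m = 00 → c = 0000000, weight = 0.
  m = 10 → c = 1101000, weight = 3.
  m = 01 → c = 0000110, weight = 2.
  m = 11 → c = 1101110, weight = 5.
Tally weights:
  weight 0: 1 codewords.
  weight 2: 1 codewords.
  weight 3: 1 codewords.
  weight 5: 1 codewords.
Minimum distance d = smallest w > 0 with A_w > 0 = 2.
Sanity: Σ A_w = 4 = 2^2 = 4 ✓.


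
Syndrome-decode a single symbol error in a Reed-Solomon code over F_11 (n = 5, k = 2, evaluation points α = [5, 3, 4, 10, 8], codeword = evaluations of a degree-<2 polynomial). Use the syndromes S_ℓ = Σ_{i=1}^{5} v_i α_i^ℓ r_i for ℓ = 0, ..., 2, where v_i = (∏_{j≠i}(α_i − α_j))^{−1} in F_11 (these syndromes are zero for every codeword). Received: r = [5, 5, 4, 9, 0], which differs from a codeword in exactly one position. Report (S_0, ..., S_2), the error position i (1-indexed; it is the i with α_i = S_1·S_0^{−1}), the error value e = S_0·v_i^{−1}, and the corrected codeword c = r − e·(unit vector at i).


S = (3, 4, 9), error at position 1, error magnitude e = 2, c = [3, 5, 4, 9, 0].

Step 1: column multipliers v_i = (∏_{j≠i}(α_i − α_j))^{−1} mod 11.
  i = 1 (α = 5): (5−3)(5−4)(5−10)(5−8) = 2·1·(−5)·(−3) = 30 ≡ 8, so v_1 = 8^{−1} = 7 (mod 11).
  i = 2 (α = 3): (3−5)(3−4)(3−10)(3−8) = (−2)·(−1)·(−7)·(−5) = 70 ≡ 4, so v_2 = 4^{−1} = 3 (mod 11).
  i = 3 (α = 4): (4−5)(4−3)(4−10)(4−8) = (−1)·1·(−6)·(−4) = −24 ≡ 9, so v_3 = 9^{−1} = 5 (mod 11).
  i = 4 (α = 10): (10−5)(10−3)(10−4)(10−8) = 5·7·6·2 = 420 ≡ 2, so v_4 = 2^{−1} = 6 (mod 11).
  i = 5 (α = 8): (8−5)(8−3)(8−4)(8−10) = 3·5·4·(−2) = −120 ≡ 1, so v_5 = 1^{−1} = 1 (mod 11).
  v = [7, 3, 5, 6, 1].
Step 2: syndromes of r = [5, 5, 4, 9, 0] (all sums mod 11).
  S_0 = Σ v_i r_i = 7·5 + 3·5 + 5·4 + 6·9 + 1·0 = 124 ≡ 3.
  S_1 = Σ v_i α_i r_i = 7·5·5 + 3·3·5 + 5·4·4 + 6·10·9 + 1·8·0 = 840 ≡ 4.
  α_i^2 mod 11 = [3, 9, 5, 1, 9].
  S_2 = Σ v_i α_i^2 r_i = 7·3·5 + 3·9·5 + 5·5·4 + 6·1·9 + 1·9·0 = 394 ≡ 9.
  S = (3, 4, 9) ≠ 0, so r is not a codeword (an error is present).
Step 3: locate the error. For a single error e at position i, S_ℓ = v_i·e·α_i^ℓ, so α_err = S_1/S_0.
  S_0^{−1} = 3^{−1} = 4 (mod 11), so α_err = 4·4 = 16 ≡ 5 = α_1. Error position i = 1.
  Consistency check: S_2/S_1 = 9·3 = 27 ≡ 5 = α_err ✓ (single-error assumption holds).
Step 4: error magnitude e = S_0/v_1 = S_0·∏_{j≠1}(α_1 − α_j) = 3·8 = 24 ≡ 2 (mod 11).
Step 5: correct position 1: c_1 = r_1 − e = 5 − 2 ≡ 3 (mod 11). Hence c = [3, 5, 4, 9, 0].
  Check: interpolating c through the α_i gives m(x) = 8 + 10·x (degree < 2) with m(α_i) = c_i for every i, so c is indeed a codeword.


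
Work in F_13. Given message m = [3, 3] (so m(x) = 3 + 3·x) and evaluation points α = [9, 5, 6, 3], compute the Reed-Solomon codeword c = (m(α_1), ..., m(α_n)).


c = [4, 5, 8, 12]

Message polynomial: m(x) = 3 + 3·x (mod 13).
For each evaluation point α_i, compute m(α_i) mod 13:
  α_1 = 9: Horner steps 3 → 4, so m(9) = 4.
  α_2 = 5: Horner steps 3 → 5, so m(5) = 5.
  α_3 = 6: Horner steps 3 → 8, so m(6) = 8.
  α_4 = 3: Horner steps 3 → 12, so m(3) = 12.
Codeword c = [4, 5, 8, 12] ∈ F_13^4.


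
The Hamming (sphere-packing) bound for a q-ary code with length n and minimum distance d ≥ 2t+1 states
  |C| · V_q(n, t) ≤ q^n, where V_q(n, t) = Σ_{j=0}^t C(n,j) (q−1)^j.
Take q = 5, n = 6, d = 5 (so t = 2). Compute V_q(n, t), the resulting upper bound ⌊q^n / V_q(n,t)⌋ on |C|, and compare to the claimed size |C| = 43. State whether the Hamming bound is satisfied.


V_q(n, t) = 265, q^n = 15625, Hamming bound = 58, |C| = 43 ≤ bound (satisfied).

Step 1: Compute V_q(n, t) = Σ_{j=0}^2 C(n, j) (q−1)^j.
  j = 0: C(6,0)·(4)^0 = 1·1 = 1.
  j = 1: C(6,1)·(4)^1 = 6·4 = 24.
  j = 2: C(6,2)·(4)^2 = 15·16 = 240.
  V_q(n, t) = 1 + 24 + 240 = 265.
Step 2: q^n = 5^6 = 15625.
Step 3: Hamming bound ⌊q^n / V_q(n,t)⌋ = ⌊15625/265⌋ = 58.
Step 4: Compare |C| = 43 to 58: satisfied.
The claimed |C| lies below the Hamming bound.


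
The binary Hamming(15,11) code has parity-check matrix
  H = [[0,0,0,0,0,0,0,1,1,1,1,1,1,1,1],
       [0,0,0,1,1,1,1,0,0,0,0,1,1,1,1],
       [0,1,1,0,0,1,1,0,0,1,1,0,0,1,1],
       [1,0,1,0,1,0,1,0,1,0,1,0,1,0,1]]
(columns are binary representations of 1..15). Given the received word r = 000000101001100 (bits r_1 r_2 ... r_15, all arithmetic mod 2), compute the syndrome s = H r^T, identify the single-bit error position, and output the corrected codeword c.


s = (1, 1, 1, 1)^T, error position = 15, corrected codeword c = 000000101001101

Compute s = H r^T mod 2 one row at a time:
  s_1 = 0 + 1 + 0 + 0 + 1 + 1 + 0 + 0 = 3 ≡ 1 (mod 2).
  s_2 = 0 + 0 + 0 + 1 + 1 + 1 + 0 + 0 = 3 ≡ 1 (mod 2).
  s_3 = 0 + 0 + 0 + 1 + 0 + 0 + 0 + 0 = 1 ≡ 1 (mod 2).
  s_4 = 0 + 0 + 0 + 1 + 1 + 0 + 1 + 0 = 3 ≡ 1 (mod 2).
s = (1, 1, 1, 1)^T — this equals column 15 of H (binary 1111), so error is at position 15.
Correct: flip bit 15 of r = 000000101001100 to get c = 000000101001101.


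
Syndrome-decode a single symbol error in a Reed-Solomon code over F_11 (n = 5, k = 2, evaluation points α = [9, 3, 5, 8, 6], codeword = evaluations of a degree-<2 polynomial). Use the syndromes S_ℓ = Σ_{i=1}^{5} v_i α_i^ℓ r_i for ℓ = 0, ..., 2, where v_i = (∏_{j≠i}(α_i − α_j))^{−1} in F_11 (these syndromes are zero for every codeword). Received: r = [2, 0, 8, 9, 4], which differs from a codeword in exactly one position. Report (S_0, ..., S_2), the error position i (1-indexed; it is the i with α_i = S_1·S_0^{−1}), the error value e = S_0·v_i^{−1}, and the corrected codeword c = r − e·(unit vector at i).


S = (2, 1, 6), error at position 5, error magnitude e = 3, c = [2, 0, 8, 9, 1].

Step 1: column multipliers v_i = (∏_{j≠i}(α_i − α_j))^{−1} mod 11.
  i = 1 (α = 9): (9−3)(9−5)(9−8)(9−6) = 6·4·1·3 = 72 ≡ 6, so v_1 = 6^{−1} = 2 (mod 11).
  i = 2 (α = 3): (3−9)(3−5)(3−8)(3−6) = (−6)·(−2)·(−5)·(−3) = 180 ≡ 4, so v_2 = 4^{−1} = 3 (mod 11).
  i = 3 (α = 5): (5−9)(5−3)(5−8)(5−6) = (−4)·2·(−3)·(−1) = −24 ≡ 9, so v_3 = 9^{−1} = 5 (mod 11).
  i = 4 (α = 8): (8−9)(8−3)(8−5)(8−6) = (−1)·5·3·2 = −30 ≡ 3, so v_4 = 3^{−1} = 4 (mod 11).
  i = 5 (α = 6): (6−9)(6−3)(6−5)(6−8) = (−3)·3·1·(−2) = 18 ≡ 7, so v_5 = 7^{−1} = 8 (mod 11).
  v = [2, 3, 5, 4, 8].
Step 2: syndromes of r = [2, 0, 8, 9, 4] (all sums mod 11).
  S_0 = Σ v_i r_i = 2·2 + 3·0 + 5·8 + 4·9 + 8·4 = 112 ≡ 2.
  S_1 = Σ v_i α_i r_i = 2·9·2 + 3·3·0 + 5·5·8 + 4·8·9 + 8·6·4 = 716 ≡ 1.
  α_i^2 mod 11 = [4, 9, 3, 9, 3].
  S_2 = Σ v_i α_i^2 r_i = 2·4·2 + 3·9·0 + 5·3·8 + 4·9·9 + 8·3·4 = 556 ≡ 6.
  S = (2, 1, 6) ≠ 0, so r is not a codeword (an error is present).
Step 3: locate the error. For a single error e at position i, S_ℓ = v_i·e·α_i^ℓ, so α_err = S_1/S_0.
  S_0^{−1} = 2^{−1} = 6 (mod 11), so α_err = 1·6 = 6 ≡ 6 = α_5. Error position i = 5.
  Consistency check: S_2/S_1 = 6·1 = 6 ≡ 6 = α_err ✓ (single-error assumption holds).
Step 4: error magnitude e = S_0/v_5 = S_0·∏_{j≠5}(α_5 − α_j) = 2·7 = 14 ≡ 3 (mod 11).
Step 5: correct position 5: c_5 = r_5 − e = 4 − 3 ≡ 1 (mod 11). Hence c = [2, 0, 8, 9, 1].
  Check: interpolating c through the α_i gives m(x) = 10 + 4·x (degree < 2) with m(α_i) = c_i for every i, so c is indeed a codeword.


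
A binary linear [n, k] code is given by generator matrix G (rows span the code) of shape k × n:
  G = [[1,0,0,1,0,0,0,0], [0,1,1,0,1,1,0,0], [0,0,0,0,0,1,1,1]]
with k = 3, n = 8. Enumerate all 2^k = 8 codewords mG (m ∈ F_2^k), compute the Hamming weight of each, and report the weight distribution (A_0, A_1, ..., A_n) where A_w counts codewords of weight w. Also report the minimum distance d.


Weight distribution: A_0 = 1, A_2 = 1, A_3 = 1, A_4 = 1, A_5 = 2, A_6 = 1, A_7 = 1. Minimum distance d = 2.

Enumerate all 2^3 = 8 messages m ∈ F_2^3.
For each, compute codeword c = mG in F_2^8, then tally its weight.
  m = 000 → c = 00000000, weight = 0.
  m = 100 → c = 10010000, weight = 2.
  m = 010 → c = 01101100, weight = 4.
  m = 110 → c = 11111100, weight = 6.
  m = 001 → c = 00000111, weight = 3.
  m = 101 → c = 10010111, weight = 5.
  m = 011 → c = 01101011, weight = 5.
  m = 111 → c = 11111011, weight = 7.
Tally weights:
  weight 0: 1 codewords.
  weight 2: 1 codewords.
  weight 3: 1 codewords.
  weight 4: 1 codewords.
  weight 5: 2 codewords.
  weight 6: 1 codewords.
  weight 7: 1 codewords.
Minimum distance d = smallest w > 0 with A_w > 0 = 2.
Sanity: Σ A_w = 8 = 2^3 = 8 ✓.


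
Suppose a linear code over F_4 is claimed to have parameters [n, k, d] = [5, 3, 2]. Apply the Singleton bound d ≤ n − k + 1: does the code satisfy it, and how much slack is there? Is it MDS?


Singleton RHS = n − k + 1 = 3, slack = 1, bound satisfied, not MDS.

Singleton bound: d ≤ n − k + 1.
Here n = 5, k = 3, so n − k + 1 = 3.
Given d = 2, check d ≤ 3: YES.
Slack = (n − k + 1) − d = 1.
The code is NOT MDS (slack = 1 > 0).
Description: the claimed parameters are [5, 3, 2]_4; such a code would be non-MDS.


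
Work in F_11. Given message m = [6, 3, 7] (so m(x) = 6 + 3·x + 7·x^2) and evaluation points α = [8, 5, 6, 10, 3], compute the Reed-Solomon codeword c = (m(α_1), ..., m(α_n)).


c = [5, 9, 1, 10, 1]

Message polynomial: m(x) = 6 + 3·x + 7·x^2 (mod 11).
For each evaluation point α_i, compute m(α_i) mod 11:
  α_1 = 8: Horner steps 7 → 4 → 5, so m(8) = 5.
  α_2 = 5: Horner steps 7 → 5 → 9, so m(5) = 9.
  α_3 = 6: Horner steps 7 → 1 → 1, so m(6) = 1.
  α_4 = 10: Horner steps 7 → 7 → 10, so m(10) = 10.
  α_5 = 3: Horner steps 7 → 2 → 1, so m(3) = 1.
Codeword c = [5, 9, 1, 10, 1] ∈ F_11^5.


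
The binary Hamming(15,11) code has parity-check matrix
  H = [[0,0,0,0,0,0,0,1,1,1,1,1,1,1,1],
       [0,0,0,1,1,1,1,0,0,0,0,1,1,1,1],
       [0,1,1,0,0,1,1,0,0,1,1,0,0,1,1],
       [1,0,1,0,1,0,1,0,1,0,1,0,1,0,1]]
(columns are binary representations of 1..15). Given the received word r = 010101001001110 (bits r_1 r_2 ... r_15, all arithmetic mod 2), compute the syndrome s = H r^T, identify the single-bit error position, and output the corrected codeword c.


s = (0, 1, 1, 0)^T, error position = 6, corrected codeword c = 010100001001110

Compute s = H r^T mod 2 one row at a time:
  s_1 = 0 + 1 + 0 + 0 + 1 + 1 + 1 + 0 = 4 ≡ 0 (mod 2).
  s_2 = 1 + 0 + 1 + 0 + 1 + 1 + 1 + 0 = 5 ≡ 1 (mod 2).
  s_3 = 1 + 0 + 1 + 0 + 0 + 0 + 1 + 0 = 3 ≡ 1 (mod 2).
  s_4 = 0 + 0 + 0 + 0 + 1 + 0 + 1 + 0 = 2 ≡ 0 (mod 2).
s = (0, 1, 1, 0)^T — this equals column 6 of H (binary 0110), so error is at position 6.
Correct: flip bit 6 of r = 010101001001110 to get c = 010100001001110.


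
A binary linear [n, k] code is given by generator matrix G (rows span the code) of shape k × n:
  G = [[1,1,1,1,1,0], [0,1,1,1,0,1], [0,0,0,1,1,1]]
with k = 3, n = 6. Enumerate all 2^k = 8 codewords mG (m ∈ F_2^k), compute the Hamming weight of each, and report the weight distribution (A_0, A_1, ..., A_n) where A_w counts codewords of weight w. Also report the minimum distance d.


Weight distribution: A_0 = 1, A_2 = 1, A_3 = 3, A_4 = 2, A_5 = 1. Minimum distance d = 2.

Enumerate all 2^3 = 8 messages m ∈ F_2^3.
For each, compute codeword c = mG in F_2^6, then tally its weight.
  m = 000 → c = 000000, weight = 0.
  m = 100 → c = 111110, weight = 5.
  m = 010 → c = 011101, weight = 4.
  m = 110 → c = 100011, weight = 3.
  m = 001 → c = 000111, weight = 3.
  m = 101 → c = 111001, weight = 4.
  m = 011 → c = 011010, weight = 3.
  m = 111 → c = 100100, weight = 2.
Tally weights:
  weight 0: 1 codewords.
  weight 2: 1 codewords.
  weight 3: 3 codewords.
  weight 4: 2 codewords.
  weight 5: 1 codewords.
Minimum distance d = smallest w > 0 with A_w > 0 = 2.
Sanity: Σ A_w = 8 = 2^3 = 8 ✓.


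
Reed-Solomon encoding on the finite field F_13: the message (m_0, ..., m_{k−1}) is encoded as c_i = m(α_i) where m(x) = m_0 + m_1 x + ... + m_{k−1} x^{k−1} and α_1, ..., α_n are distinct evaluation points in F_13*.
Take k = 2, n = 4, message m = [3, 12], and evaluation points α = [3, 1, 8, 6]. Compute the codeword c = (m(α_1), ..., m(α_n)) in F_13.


c = [0, 2, 8, 10]

Message polynomial: m(x) = 3 + 12·x (mod 13).
For each evaluation point α_i, compute m(α_i) mod 13:
  α_1 = 3: Horner steps 12 → 0, so m(3) = 0.
  α_2 = 1: Horner steps 12 → 2, so m(1) = 2.
  α_3 = 8: Horner steps 12 → 8, so m(8) = 8.
  α_4 = 6: Horner steps 12 → 10, so m(6) = 10.
Codeword c = [0, 2, 8, 10] ∈ F_13^4.


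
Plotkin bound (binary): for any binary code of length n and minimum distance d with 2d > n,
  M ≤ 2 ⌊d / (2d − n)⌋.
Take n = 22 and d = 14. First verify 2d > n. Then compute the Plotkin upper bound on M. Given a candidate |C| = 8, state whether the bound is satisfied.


Plotkin bound M ≤ 4; given |C| = 8 > bound (violated).

Check applicability: 2d = 28, n = 22.
2d − n = 6 > 0, so Plotkin applies.
Compute d/(2d−n) = 14/6 ≈ 2.3333.
⌊d/(2d−n)⌋ = 2.
Plotkin bound: M ≤ 2·2 = 4.
Given |C| = 8, check: VIOLATED.
This |C| is above the Plotkin bound, so no binary code with n = 22, d = 14 and 8 codewords exists.


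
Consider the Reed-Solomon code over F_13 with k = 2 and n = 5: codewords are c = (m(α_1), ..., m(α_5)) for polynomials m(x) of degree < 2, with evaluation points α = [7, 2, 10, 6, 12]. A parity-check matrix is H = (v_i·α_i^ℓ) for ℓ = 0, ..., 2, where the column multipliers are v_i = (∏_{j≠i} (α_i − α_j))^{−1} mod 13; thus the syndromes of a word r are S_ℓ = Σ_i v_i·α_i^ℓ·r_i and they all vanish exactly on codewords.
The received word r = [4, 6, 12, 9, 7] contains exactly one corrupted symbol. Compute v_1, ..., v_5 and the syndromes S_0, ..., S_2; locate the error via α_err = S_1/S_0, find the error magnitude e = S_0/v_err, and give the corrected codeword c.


S = (3, 8, 4), error at position 1, error magnitude e = 4, c = [0, 6, 12, 9, 7].

Step 1: column multipliers v_i = (∏_{j≠i}(α_i − α_j))^{−1} mod 13.
  i = 1 (α = 7): (7−2)(7−10)(7−6)(7−12) = 5·(−3)·1·(−5) = 75 ≡ 10, so v_1 = 10^{−1} = 4 (mod 13).
  i = 2 (α = 2): (2−7)(2−10)(2−6)(2−12) = (−5)·(−8)·(−4)·(−10) = 1600 ≡ 1, so v_2 = 1^{−1} = 1 (mod 13).
  i = 3 (α = 10): (10−7)(10−2)(10−6)(10−12) = 3·8·4·(−2) = −192 ≡ 3, so v_3 = 3^{−1} = 9 (mod 13).
  i = 4 (α = 6): (6−7)(6−2)(6−10)(6−12) = (−1)·4·(−4)·(−6) = −96 ≡ 8, so v_4 = 8^{−1} = 5 (mod 13).
  i = 5 (α = 12): (12−7)(12−2)(12−10)(12−6) = 5·10·2·6 = 600 ≡ 2, so v_5 = 2^{−1} = 7 (mod 13).
  v = [4, 1, 9, 5, 7].
Step 2: syndromes of r = [4, 6, 12, 9, 7] (all sums mod 13).
  S_0 = Σ v_i r_i = 4·4 + 1·6 + 9·12 + 5·9 + 7·7 = 224 ≡ 3.
  S_1 = Σ v_i α_i r_i = 4·7·4 + 1·2·6 + 9·10·12 + 5·6·9 + 7·12·7 = 2062 ≡ 8.
  α_i^2 mod 13 = [10, 4, 9, 10, 1].
  S_2 = Σ v_i α_i^2 r_i = 4·10·4 + 1·4·6 + 9·9·12 + 5·10·9 + 7·1·7 = 1655 ≡ 4.
  S = (3, 8, 4) ≠ 0, so r is not a codeword (an error is present).
Step 3: locate the error. For a single error e at position i, S_ℓ = v_i·e·α_i^ℓ, so α_err = S_1/S_0.
  S_0^{−1} = 3^{−1} = 9 (mod 13), so α_err = 8·9 = 72 ≡ 7 = α_1. Error position i = 1.
  Consistency check: S_2/S_1 = 4·5 = 20 ≡ 7 = α_err ✓ (single-error assumption holds).
Step 4: error magnitude e = S_0/v_1 = S_0·∏_{j≠1}(α_1 − α_j) = 3·10 = 30 ≡ 4 (mod 13).
Step 5: correct position 1: c_1 = r_1 − e = 4 − 4 ≡ 0 (mod 13). Hence c = [0, 6, 12, 9, 7].
  Check: interpolating c through the α_i gives m(x) = 11 + 4·x (degree < 2) with m(α_i) = c_i for every i, so c is indeed a codeword.


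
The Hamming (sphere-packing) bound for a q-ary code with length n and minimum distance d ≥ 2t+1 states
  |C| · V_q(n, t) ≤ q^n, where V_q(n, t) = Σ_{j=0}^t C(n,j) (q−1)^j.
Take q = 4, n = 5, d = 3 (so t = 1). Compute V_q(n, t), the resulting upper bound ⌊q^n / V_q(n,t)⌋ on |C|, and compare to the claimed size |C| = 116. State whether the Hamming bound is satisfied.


V_q(n, t) = 16, q^n = 1024, Hamming bound = 64, |C| = 116 > bound (violated).

Step 1: Compute V_q(n, t) = Σ_{j=0}^1 C(n, j) (q−1)^j.
  j = 0: C(5,0)·(3)^0 = 1·1 = 1.
  j = 1: C(5,1)·(3)^1 = 5·3 = 15.
  V_q(n, t) = 1 + 15 = 16.
Step 2: q^n = 4^5 = 1024.
Step 3: Hamming bound ⌊q^n / V_q(n,t)⌋ = ⌊1024/16⌋ = 64.
Step 4: Compare |C| = 116 to 64: violated.
The claimed |C| lies above the Hamming bound, so no 4-ary code of length 5 with d ≥ 3 can have 116 codewords.


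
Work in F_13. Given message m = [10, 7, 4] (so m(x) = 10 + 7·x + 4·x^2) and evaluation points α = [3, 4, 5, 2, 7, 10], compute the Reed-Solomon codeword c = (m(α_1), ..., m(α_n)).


c = [2, 11, 2, 1, 8, 12]

Message polynomial: m(x) = 10 + 7·x + 4·x^2 (mod 13).
For each evaluation point α_i, compute m(α_i) mod 13:
  α_1 = 3: Horner steps 4 → 6 → 2, so m(3) = 2.
  α_2 = 4: Horner steps 4 → 10 → 11, so m(4) = 11.
  α_3 = 5: Horner steps 4 → 1 → 2, so m(5) = 2.
  α_4 = 2: Horner steps 4 → 2 → 1, so m(2) = 1.
  α_5 = 7: Horner steps 4 → 9 → 8, so m(7) = 8.
  α_6 = 10: Horner steps 4 → 8 → 12, so m(10) = 12.
Codeword c = [2, 11, 2, 1, 8, 12] ∈ F_13^6.


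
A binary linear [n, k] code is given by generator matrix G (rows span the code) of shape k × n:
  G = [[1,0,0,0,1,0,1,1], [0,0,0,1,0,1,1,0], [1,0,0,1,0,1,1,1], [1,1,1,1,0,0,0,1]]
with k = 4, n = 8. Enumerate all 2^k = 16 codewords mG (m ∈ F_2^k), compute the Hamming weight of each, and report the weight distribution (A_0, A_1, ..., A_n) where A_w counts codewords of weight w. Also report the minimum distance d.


Weight distribution: A_0 = 1, A_2 = 2, A_3 = 3, A_4 = 3, A_5 = 4, A_6 = 2, A_7 = 1. Minimum distance d = 2.

Enumerate all 2^4 = 16 messages m ∈ F_2^4.
For each, compute codeword c = mG in F_2^8, then tally its weight.
  m = 0000 → c = 00000000, weight = 0.
  m = 1000 → c = 10001011, weight = 4.
  m = 0100 → c = 00010110, weight = 3.
  m = 1100 → c = 10011101, weight = 5.
  m = 0010 → c = 10010111, weight = 5.
  m = 1010 → c = 00011100, weight = 3.
  m = 0110 → c = 10000001, weight = 2.
  m = 1110 → c = 00001010, weight = 2.
  m = 0001 → c = 11110001, weight = 5.
  m = 1001 → c = 01111010, weight = 5.
  m = 0101 → c = 11100111, weight = 6.
  m = 1101 → c = 01101100, weight = 4.
  m = 0011 → c = 01100110, weight = 4.
  m = 1011 → c = 11101101, weight = 6.
  m = 0111 → c = 01110000, weight = 3.
  m = 1111 → c = 11111011, weight = 7.
Tally weights:
  weight 0: 1 codewords.
  weight 2: 2 codewords.
  weight 3: 3 codewords.
  weight 4: 3 codewords.
  weight 5: 4 codewords.
  weight 6: 2 codewords.
  weight 7: 1 codewords.
Minimum distance d = smallest w > 0 with A_w > 0 = 2.
Sanity: Σ A_w = 16 = 2^4 = 16 ✓.


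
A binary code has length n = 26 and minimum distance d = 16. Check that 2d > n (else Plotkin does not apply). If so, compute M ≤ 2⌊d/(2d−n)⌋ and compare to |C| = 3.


Plotkin bound M ≤ 4; given |C| = 3 ≤ bound (satisfied).

Check applicability: 2d = 32, n = 26.
2d − n = 6 > 0, so Plotkin applies.
Compute d/(2d−n) = 16/6 ≈ 2.6667.
⌊d/(2d−n)⌋ = 2.
Plotkin bound: M ≤ 2·2 = 4.
Given |C| = 3, check: satisfied.
This |C| is below the Plotkin bound.


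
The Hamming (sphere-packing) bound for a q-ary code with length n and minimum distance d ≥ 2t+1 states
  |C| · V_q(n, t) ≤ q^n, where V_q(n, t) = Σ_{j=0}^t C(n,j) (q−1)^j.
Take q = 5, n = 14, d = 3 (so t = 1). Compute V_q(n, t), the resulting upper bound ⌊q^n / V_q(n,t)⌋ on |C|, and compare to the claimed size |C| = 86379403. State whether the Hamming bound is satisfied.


V_q(n, t) = 57, q^n = 6103515625, Hamming bound = 107079221, |C| = 86379403 ≤ bound (satisfied).

Step 1: Compute V_q(n, t) = Σ_{j=0}^1 C(n, j) (q−1)^j.
  j = 0: C(14,0)·(4)^0 = 1·1 = 1.
  j = 1: C(14,1)·(4)^1 = 14·4 = 56.
  V_q(n, t) = 1 + 56 = 57.
Step 2: q^n = 5^14 = 6103515625.
Step 3: Hamming bound ⌊q^n / V_q(n,t)⌋ = ⌊6103515625/57⌋ = 107079221.
Step 4: Compare |C| = 86379403 to 107079221: satisfied.
The claimed |C| lies below the Hamming bound.


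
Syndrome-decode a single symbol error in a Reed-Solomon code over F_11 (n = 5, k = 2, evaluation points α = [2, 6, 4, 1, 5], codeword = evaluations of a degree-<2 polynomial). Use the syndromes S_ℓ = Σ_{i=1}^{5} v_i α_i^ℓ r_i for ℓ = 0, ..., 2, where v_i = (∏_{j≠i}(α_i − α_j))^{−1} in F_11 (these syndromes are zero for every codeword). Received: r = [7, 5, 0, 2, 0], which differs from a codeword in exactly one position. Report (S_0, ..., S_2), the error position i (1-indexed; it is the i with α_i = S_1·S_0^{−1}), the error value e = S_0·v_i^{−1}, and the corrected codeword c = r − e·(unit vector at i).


S = (5, 9, 3), error at position 3, error magnitude e = 5, c = [7, 5, 6, 2, 0].

Step 1: column multipliers v_i = (∏_{j≠i}(α_i − α_j))^{−1} mod 11.
  i = 1 (α = 2): (2−6)(2−4)(2−1)(2−5) = (−4)·(−2)·1·(−3) = −24 ≡ 9, so v_1 = 9^{−1} = 5 (mod 11).
  i = 2 (α = 6): (6−2)(6−4)(6−1)(6−5) = 4·2·5·1 = 40 ≡ 7, so v_2 = 7^{−1} = 8 (mod 11).
  i = 3 (α = 4): (4−2)(4−6)(4−1)(4−5) = 2·(−2)·3·(−1) = 12 ≡ 1, so v_3 = 1^{−1} = 1 (mod 11).
  i = 4 (α = 1): (1−2)(1−6)(1−4)(1−5) = (−1)·(−5)·(−3)·(−4) = 60 ≡ 5, so v_4 = 5^{−1} = 9 (mod 11).
  i = 5 (α = 5): (5−2)(5−6)(5−4)(5−1) = 3·(−1)·1·4 = −12 ≡ 10, so v_5 = 10^{−1} = 10 (mod 11).
  v = [5, 8, 1, 9, 10].
Step 2: syndromes of r = [7, 5, 0, 2, 0] (all sums mod 11).
  S_0 = Σ v_i r_i = 5·7 + 8·5 + 1·0 + 9·2 + 10·0 = 93 ≡ 5.
  S_1 = Σ v_i α_i r_i = 5·2·7 + 8·6·5 + 1·4·0 + 9·1·2 + 10·5·0 = 328 ≡ 9.
  α_i^2 mod 11 = [4, 3, 5, 1, 3].
  S_2 = Σ v_i α_i^2 r_i = 5·4·7 + 8·3·5 + 1·5·0 + 9·1·2 + 10·3·0 = 278 ≡ 3.
  S = (5, 9, 3) ≠ 0, so r is not a codeword (an error is present).
Step 3: locate the error. For a single error e at position i, S_ℓ = v_i·e·α_i^ℓ, so α_err = S_1/S_0.
  S_0^{−1} = 5^{−1} = 9 (mod 11), so α_err = 9·9 = 81 ≡ 4 = α_3. Error position i = 3.
  Consistency check: S_2/S_1 = 3·5 = 15 ≡ 4 = α_err ✓ (single-error assumption holds).
Step 4: error magnitude e = S_0/v_3 = S_0·∏_{j≠3}(α_3 − α_j) = 5·1 = 5 ≡ 5 (mod 11).
Step 5: correct position 3: c_3 = r_3 − e = 0 − 5 ≡ 6 (mod 11). Hence c = [7, 5, 6, 2, 0].
  Check: interpolating c through the α_i gives m(x) = 8 + 5·x (degree < 2) with m(α_i) = c_i for every i, so c is indeed a codeword.
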